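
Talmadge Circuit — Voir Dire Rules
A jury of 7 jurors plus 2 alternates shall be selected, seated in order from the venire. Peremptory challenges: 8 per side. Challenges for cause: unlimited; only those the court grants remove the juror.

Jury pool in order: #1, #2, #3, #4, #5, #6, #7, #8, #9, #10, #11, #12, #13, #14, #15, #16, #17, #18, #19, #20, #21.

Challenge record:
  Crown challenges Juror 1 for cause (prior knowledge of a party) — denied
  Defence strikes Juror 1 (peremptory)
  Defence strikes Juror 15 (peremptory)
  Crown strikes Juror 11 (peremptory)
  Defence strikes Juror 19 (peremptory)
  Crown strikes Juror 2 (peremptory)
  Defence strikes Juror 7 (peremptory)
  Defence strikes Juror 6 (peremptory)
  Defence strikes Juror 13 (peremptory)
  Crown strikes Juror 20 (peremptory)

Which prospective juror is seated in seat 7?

Removed: #1, #2, #6, #7, #11, #13, #15, #19, #20.
Filling seats in venire order through position 7: #3, #4, #5, #8, #9, #10, #12.
So seat 7 is #12.

12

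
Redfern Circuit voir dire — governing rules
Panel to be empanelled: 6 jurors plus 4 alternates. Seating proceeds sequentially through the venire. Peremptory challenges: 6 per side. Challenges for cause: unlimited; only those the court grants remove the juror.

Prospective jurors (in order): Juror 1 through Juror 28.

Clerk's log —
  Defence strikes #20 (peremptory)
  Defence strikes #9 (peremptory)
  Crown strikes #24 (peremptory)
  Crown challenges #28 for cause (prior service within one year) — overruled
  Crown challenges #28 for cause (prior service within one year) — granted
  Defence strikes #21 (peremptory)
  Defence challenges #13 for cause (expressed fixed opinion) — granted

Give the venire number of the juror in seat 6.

6

Removed: #9, #13, #20, #21, #24, #28.
Seating in order: seats 1–6 → #1, #2, #3, #4, #5, #6; alternates → #7, #8, #10, #11.
So seat 6 is #6.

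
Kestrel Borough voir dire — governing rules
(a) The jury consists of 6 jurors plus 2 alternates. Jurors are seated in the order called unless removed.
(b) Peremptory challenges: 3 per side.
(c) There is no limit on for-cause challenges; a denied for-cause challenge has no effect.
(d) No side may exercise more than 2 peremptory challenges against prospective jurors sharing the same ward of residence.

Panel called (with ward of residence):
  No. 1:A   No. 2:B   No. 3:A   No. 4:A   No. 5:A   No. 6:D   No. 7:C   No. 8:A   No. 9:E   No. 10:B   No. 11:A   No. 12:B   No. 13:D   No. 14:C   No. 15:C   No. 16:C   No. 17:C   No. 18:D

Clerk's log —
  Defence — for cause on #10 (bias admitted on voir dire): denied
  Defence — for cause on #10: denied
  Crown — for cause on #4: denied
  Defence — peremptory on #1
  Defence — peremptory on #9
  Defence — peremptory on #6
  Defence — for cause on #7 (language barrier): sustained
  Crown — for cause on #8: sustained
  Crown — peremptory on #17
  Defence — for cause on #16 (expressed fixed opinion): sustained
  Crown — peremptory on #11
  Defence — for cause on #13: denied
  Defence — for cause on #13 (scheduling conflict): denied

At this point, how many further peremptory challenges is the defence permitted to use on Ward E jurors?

Defence peremptories so far: #1, #9, #6 — 3 of 3 used, 0 left overall.
Against Ward E: #9 — 1 used; per-ward cap 2 leaves 1.
Binding limit: min(0, 1) = 0.

0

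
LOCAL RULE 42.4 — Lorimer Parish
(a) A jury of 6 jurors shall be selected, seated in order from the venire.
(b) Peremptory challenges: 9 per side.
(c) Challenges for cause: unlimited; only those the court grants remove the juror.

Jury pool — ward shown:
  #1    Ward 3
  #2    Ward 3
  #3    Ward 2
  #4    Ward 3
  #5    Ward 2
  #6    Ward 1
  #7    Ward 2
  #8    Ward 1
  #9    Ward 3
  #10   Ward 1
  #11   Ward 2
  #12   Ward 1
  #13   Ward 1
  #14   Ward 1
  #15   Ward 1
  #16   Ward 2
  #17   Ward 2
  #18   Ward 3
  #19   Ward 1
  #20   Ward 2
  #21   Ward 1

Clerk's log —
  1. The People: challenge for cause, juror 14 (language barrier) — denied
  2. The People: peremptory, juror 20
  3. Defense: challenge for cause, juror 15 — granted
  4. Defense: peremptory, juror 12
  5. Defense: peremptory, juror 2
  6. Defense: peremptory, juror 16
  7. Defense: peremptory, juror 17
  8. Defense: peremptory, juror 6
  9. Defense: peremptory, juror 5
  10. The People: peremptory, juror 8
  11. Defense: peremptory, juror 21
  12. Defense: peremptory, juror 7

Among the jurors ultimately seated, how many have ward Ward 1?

1

Removed: #2, #5, #6, #7, #8, #12, #15, #16, #17, #20, #21.
Seated jurors 1–6: #1, #3, #4, #9, #10, #11.
Of those, in Ward 1: #10 → 1.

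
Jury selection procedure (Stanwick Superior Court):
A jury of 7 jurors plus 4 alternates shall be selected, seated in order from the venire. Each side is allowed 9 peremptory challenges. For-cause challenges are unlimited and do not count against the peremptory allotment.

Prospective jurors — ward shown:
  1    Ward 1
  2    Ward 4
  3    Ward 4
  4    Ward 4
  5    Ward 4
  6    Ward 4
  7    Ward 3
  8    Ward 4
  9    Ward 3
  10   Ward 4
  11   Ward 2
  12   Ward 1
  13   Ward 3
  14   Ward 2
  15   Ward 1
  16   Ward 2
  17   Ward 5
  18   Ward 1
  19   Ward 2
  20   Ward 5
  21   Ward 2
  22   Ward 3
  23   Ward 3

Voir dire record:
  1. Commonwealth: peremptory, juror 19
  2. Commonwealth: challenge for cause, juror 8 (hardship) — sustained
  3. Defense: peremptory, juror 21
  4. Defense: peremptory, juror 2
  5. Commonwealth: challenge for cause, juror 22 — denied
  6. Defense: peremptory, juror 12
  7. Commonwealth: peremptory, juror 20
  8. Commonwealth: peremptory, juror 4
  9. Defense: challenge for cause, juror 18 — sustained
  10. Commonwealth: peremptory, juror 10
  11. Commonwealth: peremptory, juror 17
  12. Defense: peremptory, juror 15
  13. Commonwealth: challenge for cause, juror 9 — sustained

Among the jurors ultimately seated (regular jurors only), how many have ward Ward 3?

Removed: #2, #4, #8, #9, #10, #12, #15, #17, #18, #19, #20, #21.
Seated jurors 1–7: #1, #3, #5, #6, #7, #11, #13 (alternates #14, #16, #22, #23 not counted).
Of those, in Ward 3: #7, #13 → 2.

2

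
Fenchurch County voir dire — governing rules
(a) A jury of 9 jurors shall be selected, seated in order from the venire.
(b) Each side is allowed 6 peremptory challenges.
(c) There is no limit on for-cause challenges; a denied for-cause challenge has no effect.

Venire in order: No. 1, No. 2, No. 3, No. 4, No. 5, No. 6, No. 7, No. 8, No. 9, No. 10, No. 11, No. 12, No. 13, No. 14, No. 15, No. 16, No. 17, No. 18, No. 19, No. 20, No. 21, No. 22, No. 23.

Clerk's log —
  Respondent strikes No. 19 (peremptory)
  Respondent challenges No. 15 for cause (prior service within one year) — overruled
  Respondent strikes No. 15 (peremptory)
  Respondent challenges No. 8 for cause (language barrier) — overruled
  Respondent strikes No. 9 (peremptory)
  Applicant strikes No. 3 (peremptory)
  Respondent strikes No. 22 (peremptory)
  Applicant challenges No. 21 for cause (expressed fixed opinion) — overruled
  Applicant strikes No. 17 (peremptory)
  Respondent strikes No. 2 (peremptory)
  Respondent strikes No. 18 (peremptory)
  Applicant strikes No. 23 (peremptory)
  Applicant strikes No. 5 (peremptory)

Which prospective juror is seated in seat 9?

Removed: #2, #3, #5, #9, #15, #17, #18, #19, #22, #23. (#8, #21 stay — for-cause denied.)
Seating in order: seats 1–9 → #1, #4, #6, #7, #8, #10, #11, #12, #13.
So seat 9 is #13.

13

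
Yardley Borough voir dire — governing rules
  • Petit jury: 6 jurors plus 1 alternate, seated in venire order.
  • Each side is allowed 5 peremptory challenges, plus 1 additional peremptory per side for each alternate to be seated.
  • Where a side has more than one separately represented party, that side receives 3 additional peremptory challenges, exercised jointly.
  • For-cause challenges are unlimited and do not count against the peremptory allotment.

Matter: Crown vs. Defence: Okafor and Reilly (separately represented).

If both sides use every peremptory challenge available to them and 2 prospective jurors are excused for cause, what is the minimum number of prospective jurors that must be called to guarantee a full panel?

24

Seats to fill: 6 + 1 alternates = 7.
Peremptories — Crown: 5 + 1×1 = 6; Defence: 5 + 1×1 + 3 = 9; total 15.
For-cause removals: 2.
Minimum venire: 7 + 15 + 2 = 24.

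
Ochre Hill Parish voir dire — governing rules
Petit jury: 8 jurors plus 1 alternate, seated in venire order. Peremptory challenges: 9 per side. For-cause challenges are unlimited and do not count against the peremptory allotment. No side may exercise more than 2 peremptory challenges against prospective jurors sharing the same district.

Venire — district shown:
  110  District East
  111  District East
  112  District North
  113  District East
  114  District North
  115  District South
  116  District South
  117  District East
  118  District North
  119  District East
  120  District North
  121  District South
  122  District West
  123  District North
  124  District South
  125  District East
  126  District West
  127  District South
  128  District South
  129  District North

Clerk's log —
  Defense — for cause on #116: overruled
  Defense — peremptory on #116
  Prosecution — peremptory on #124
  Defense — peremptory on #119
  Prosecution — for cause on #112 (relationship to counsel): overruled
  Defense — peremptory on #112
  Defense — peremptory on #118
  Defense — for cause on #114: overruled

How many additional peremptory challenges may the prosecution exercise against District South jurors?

Prosecution peremptories so far: #124 — 1 of 9 used, 8 left overall.
Against District South: #124 — 1 used; per-district cap 2 leaves 1.
Binding limit: min(8, 1) = 1.

1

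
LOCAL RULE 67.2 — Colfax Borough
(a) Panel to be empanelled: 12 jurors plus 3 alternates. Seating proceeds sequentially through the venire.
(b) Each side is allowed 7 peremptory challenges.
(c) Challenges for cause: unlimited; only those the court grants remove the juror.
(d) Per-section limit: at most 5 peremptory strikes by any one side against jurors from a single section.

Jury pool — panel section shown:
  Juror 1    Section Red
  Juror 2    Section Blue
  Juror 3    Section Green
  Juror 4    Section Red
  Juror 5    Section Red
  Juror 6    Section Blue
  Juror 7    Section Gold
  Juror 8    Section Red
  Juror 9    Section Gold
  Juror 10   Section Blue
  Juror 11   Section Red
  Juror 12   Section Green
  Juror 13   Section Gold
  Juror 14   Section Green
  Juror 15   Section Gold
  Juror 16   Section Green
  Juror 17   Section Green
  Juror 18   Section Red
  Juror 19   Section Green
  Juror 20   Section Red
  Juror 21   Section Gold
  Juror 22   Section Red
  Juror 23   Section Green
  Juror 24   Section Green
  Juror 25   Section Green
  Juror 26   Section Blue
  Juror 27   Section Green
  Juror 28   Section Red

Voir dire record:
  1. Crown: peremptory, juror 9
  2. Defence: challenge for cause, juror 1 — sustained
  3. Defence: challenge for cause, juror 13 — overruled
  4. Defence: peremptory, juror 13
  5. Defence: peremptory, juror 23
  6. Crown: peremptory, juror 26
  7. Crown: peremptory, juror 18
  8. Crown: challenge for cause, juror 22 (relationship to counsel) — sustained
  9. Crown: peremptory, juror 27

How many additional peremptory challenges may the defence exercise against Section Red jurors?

Defence peremptories so far: #13, #23 — 2 of 7 used, 5 left overall.
Against Section Red: none yet — per-section cap 5 leaves 5.
Binding limit: min(5, 5) = 5.

5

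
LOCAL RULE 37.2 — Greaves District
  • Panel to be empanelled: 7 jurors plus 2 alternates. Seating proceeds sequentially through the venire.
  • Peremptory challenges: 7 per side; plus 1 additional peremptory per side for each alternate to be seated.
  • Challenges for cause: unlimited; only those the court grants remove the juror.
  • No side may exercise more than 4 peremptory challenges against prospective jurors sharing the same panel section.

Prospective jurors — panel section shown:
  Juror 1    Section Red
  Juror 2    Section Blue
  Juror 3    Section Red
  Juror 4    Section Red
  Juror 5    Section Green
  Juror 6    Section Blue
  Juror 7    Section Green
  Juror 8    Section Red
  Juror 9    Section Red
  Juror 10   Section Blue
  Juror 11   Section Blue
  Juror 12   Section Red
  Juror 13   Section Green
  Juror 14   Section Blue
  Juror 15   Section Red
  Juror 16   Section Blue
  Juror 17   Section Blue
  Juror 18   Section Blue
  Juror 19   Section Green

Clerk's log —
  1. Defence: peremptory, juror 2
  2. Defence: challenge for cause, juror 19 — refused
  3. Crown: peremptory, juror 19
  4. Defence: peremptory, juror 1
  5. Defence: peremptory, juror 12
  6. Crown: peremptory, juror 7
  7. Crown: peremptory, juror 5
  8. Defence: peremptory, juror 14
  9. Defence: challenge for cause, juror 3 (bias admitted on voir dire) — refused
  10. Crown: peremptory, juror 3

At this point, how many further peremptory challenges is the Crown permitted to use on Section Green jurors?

1

Crown peremptories so far: #19, #7, #5, #3 — 4 of 9 used, 5 left overall.
Against Section Green: #19, #7, #5 — 3 used; per-section cap 4 leaves 1.
Binding limit: min(5, 1) = 1.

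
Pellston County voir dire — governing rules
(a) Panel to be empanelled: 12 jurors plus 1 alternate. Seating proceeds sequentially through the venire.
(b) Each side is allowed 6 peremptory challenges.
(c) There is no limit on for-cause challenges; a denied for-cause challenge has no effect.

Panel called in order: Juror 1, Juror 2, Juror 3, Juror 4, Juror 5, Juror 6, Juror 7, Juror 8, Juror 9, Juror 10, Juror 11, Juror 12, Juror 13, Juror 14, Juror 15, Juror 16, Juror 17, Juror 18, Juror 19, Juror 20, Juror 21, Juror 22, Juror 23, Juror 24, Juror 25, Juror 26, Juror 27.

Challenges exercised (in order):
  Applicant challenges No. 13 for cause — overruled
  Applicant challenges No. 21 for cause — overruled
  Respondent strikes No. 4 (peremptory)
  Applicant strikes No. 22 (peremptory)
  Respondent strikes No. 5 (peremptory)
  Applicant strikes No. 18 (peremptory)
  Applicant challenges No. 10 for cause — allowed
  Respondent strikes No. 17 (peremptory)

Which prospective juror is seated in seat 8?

11

Removed: #4, #5, #10, #17, #18, #22. (#13, #21 stay — for-cause denied.)
Seating in order: seats 1–12 → #1, #2, #3, #6, #7, #8, #9, #11, #12, #13, #14, #15; alternates → #16.
So seat 8 is #11.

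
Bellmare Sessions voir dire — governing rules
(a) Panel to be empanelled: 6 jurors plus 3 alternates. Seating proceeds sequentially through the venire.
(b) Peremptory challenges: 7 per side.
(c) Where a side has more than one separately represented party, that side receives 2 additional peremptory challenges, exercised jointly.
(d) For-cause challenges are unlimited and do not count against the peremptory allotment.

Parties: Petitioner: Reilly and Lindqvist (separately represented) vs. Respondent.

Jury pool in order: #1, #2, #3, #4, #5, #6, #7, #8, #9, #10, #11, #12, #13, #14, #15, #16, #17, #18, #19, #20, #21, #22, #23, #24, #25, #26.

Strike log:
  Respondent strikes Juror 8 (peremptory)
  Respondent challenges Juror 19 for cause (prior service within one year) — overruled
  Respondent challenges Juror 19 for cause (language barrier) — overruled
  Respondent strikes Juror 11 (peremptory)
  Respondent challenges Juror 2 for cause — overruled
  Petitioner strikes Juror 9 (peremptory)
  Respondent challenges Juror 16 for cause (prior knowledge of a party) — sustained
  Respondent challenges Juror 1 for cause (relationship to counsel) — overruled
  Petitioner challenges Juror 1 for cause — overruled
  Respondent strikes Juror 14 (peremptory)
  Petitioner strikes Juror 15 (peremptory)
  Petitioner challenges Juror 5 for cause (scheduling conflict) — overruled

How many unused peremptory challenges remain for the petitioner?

Petitioner allotment: 7 base + 2 multi-party = 9.
Petitioner peremptories used: #9, #15 — 2 (for-cause on #1, #5 don't count).
Remaining: 9 − 2 = 7.

7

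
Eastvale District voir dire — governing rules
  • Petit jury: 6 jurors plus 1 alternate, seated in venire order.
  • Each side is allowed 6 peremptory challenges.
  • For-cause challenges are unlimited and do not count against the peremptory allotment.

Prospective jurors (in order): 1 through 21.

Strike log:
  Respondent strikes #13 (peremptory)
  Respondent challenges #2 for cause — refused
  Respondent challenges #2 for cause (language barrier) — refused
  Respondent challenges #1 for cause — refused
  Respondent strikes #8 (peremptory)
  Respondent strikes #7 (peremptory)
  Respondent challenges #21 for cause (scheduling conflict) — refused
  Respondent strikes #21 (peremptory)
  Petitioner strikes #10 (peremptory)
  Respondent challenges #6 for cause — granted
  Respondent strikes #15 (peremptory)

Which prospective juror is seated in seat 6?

9

Removed: #6, #7, #8, #10, #13, #15, #21. (#1, #2 stay — for-cause denied.)
Seating in order: seats 1–6 → #1, #2, #3, #4, #5, #9; alternates → #11.
So seat 6 is #9.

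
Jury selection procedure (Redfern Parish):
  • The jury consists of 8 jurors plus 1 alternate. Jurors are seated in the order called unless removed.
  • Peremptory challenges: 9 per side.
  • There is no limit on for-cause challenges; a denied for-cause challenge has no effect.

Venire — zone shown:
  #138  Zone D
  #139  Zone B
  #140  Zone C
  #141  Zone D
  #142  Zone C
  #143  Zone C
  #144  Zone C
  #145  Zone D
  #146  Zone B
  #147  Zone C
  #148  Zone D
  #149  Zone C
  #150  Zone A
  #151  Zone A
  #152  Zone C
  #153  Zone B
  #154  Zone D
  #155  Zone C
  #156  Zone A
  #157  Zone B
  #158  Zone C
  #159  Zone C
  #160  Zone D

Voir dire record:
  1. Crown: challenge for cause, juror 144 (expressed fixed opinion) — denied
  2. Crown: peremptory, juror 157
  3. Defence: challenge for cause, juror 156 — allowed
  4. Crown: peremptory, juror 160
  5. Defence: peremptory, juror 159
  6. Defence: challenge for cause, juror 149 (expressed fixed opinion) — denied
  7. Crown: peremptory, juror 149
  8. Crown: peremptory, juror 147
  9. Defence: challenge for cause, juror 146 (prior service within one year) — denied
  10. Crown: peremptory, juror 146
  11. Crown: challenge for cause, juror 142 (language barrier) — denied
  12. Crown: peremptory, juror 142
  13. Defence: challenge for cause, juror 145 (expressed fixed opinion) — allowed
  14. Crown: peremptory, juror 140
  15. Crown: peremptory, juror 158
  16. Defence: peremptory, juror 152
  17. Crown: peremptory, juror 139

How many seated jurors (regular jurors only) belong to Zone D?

3

Removed: #139, #140, #142, #145, #146, #147, #149, #152, #156, #157, #158, #159, #160.
Seated jurors 1–8: #138, #141, #143, #144, #148, #150, #151, #153 (alternates #154 not counted).
Of those, in Zone D: #138, #141, #148 → 3.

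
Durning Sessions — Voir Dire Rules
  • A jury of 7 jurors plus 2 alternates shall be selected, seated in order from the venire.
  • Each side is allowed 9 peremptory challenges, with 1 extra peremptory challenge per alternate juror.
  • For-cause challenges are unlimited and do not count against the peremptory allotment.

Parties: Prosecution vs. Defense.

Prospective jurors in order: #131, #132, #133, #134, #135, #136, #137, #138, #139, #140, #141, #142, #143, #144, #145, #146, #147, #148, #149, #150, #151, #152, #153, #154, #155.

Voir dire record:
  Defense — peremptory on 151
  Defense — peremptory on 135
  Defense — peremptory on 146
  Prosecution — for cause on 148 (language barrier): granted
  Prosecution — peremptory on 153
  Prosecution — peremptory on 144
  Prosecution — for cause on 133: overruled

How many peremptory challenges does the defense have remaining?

8

Defense allotment: 9 base + 1 × 2 alternates = 11.
Defense peremptories used: #151, #135, #146 — 3.
Remaining: 11 − 3 = 8.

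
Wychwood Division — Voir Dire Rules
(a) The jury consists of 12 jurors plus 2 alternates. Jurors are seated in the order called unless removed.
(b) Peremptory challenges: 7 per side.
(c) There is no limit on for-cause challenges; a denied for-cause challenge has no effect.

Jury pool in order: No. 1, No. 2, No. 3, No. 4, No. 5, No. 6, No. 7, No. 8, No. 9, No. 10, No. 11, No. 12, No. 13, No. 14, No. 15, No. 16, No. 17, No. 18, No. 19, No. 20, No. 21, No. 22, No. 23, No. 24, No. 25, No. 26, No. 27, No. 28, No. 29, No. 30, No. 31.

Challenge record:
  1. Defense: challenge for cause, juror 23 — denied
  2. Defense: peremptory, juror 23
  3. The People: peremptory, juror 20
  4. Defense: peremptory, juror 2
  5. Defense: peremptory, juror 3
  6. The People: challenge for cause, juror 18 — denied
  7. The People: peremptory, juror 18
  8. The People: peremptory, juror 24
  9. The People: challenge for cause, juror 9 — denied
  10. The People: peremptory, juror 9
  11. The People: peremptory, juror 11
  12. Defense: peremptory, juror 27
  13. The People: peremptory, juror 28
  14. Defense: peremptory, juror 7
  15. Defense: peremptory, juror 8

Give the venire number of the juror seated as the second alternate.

22

Removed: #2, #3, #7, #8, #9, #11, #18, #20, #23, #24, #27, #28.
Seating in order: seats 1–12 → #1, #4, #5, #6, #10, #12, #13, #14, #15, #16, #17, #19; alternates → #21, #22.
So alternate 2 is #22.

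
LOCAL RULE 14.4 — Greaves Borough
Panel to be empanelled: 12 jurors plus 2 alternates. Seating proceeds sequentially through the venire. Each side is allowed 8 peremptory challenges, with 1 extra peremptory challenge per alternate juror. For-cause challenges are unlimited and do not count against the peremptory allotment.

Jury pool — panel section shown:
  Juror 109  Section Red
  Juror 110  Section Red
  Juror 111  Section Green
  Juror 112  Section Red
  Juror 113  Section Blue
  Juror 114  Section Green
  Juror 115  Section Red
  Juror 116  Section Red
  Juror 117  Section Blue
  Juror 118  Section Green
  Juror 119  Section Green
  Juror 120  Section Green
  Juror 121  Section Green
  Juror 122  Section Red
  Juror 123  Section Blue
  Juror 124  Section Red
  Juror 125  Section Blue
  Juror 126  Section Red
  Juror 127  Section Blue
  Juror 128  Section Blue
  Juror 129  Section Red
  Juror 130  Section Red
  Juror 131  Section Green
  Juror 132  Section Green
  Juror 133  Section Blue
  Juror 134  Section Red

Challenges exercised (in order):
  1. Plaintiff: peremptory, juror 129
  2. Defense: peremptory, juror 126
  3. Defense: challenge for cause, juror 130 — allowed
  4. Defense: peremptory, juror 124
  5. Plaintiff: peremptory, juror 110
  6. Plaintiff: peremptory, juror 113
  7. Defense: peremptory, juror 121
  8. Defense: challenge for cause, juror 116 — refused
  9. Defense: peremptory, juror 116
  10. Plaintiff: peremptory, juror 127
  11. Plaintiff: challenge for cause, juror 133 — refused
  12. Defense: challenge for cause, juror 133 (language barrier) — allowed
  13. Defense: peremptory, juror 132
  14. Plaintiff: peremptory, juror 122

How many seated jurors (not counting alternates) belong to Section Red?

Removed: #110, #113, #116, #121, #122, #124, #126, #127, #129, #130, #132, #133.
Seated jurors 1–12: #109, #111, #112, #114, #115, #117, #118, #119, #120, #123, #125, #128 (alternates #131, #134 not counted).
Of those, in Section Red: #109, #112, #115 → 3.

3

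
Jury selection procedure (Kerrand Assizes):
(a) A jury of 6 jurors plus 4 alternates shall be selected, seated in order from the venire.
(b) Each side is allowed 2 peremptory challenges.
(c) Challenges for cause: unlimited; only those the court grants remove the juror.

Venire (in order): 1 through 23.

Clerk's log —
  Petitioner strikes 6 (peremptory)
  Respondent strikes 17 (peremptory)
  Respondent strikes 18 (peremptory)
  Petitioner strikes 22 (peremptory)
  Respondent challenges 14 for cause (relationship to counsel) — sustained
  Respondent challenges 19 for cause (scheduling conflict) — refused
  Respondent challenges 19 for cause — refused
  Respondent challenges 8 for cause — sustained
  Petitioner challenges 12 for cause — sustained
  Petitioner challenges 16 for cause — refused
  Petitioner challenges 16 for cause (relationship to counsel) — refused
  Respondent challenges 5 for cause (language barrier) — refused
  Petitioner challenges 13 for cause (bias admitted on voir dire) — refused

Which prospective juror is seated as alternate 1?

Removed: #6, #8, #12, #14, #17, #18, #22. (#5, #13, #16, #19 stay — for-cause denied.)
Seating in order: seats 1–6 → #1, #2, #3, #4, #5, #7; alternates → #9, #10, #11, #13.
So alternate 1 is #9.

9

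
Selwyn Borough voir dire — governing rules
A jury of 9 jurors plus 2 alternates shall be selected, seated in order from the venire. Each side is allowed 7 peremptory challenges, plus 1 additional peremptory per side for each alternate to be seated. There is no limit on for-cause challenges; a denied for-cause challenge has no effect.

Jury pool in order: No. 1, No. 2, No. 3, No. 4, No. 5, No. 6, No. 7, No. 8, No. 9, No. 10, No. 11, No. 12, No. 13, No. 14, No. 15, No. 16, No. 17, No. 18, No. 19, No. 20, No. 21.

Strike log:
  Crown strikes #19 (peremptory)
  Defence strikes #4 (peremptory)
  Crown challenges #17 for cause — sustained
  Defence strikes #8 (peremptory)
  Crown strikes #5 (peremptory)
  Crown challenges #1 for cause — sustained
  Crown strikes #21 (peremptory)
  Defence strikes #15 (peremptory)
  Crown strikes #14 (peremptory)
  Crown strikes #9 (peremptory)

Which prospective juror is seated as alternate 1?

18

Removed: #1, #4, #5, #8, #9, #14, #15, #17, #19, #21.
Filling seats in venire order through position 10: #2, #3, #6, #7, #10, #11, #12, #13, #16, #18.
So alternate 1 is #18.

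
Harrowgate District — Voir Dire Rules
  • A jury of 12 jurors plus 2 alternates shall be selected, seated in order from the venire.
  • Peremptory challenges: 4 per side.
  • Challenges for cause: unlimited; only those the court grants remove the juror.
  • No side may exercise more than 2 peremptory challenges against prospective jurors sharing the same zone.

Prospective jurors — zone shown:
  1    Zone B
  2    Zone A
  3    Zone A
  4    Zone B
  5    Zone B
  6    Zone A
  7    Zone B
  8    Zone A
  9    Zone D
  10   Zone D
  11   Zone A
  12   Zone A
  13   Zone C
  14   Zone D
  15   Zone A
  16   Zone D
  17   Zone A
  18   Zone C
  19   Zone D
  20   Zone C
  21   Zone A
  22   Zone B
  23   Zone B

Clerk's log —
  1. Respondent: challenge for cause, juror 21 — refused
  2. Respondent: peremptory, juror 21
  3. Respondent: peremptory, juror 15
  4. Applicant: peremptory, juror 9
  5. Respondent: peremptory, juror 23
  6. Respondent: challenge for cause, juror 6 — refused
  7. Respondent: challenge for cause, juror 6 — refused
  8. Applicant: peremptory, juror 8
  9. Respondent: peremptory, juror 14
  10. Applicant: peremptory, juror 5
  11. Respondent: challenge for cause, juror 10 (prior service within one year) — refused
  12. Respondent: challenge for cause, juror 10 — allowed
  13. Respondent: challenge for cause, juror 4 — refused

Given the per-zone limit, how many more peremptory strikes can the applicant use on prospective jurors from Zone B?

Applicant peremptories so far: #9, #8, #5 — 3 of 4 used, 1 left overall.
Against Zone B: #5 — 1 used; per-zone cap 2 leaves 1.
Binding limit: min(1, 1) = 1.

1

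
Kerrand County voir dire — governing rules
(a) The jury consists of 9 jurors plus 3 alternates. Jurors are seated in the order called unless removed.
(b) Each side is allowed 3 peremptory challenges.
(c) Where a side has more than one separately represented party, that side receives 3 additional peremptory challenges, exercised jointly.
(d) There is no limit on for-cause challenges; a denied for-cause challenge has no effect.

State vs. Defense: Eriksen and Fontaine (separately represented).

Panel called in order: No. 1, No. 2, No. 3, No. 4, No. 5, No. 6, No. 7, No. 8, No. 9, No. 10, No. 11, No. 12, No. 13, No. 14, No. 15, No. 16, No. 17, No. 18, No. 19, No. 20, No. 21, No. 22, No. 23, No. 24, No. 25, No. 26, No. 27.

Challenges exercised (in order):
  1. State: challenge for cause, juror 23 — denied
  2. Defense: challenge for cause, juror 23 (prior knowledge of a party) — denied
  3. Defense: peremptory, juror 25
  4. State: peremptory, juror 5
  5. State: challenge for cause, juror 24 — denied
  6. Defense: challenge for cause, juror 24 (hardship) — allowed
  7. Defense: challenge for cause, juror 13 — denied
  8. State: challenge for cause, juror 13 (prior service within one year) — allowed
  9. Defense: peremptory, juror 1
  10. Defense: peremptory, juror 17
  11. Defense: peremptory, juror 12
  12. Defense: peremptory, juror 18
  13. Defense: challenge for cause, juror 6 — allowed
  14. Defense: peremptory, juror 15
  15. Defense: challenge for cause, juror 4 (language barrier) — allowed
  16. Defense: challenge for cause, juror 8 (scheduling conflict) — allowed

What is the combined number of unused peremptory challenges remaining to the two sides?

2

State allotment: 3. Defense allotment: 3 base + 3 multi-party = 6.
State peremptories used: #5 — 1 (for-cause on #23, #24, #13 don't count).
Defense peremptories used: #25, #1, #17, #12, #18, #15 — 6 (for-cause on #23, #24, #13, #6, #4, #8 don't count).
Remaining: (3 − 1) + (6 − 6) = 2.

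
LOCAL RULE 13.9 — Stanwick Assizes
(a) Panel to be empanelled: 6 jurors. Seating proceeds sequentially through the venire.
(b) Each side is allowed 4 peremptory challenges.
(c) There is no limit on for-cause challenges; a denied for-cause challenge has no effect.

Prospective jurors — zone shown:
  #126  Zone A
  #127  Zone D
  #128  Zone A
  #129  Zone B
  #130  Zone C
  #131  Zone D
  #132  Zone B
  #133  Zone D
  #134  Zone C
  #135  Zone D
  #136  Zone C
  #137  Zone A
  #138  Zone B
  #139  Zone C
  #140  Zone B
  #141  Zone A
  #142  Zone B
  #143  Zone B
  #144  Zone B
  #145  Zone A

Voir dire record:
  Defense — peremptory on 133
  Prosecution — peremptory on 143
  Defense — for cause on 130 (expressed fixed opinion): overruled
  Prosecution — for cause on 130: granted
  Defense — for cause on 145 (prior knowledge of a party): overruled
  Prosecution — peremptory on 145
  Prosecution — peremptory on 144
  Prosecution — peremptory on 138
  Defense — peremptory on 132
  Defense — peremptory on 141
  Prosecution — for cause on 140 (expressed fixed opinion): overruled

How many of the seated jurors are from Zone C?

Removed: #130, #132, #133, #138, #141, #143, #144, #145.
Seated jurors 1–6: #126, #127, #128, #129, #131, #134.
Of those, in Zone C: #134 → 1.

1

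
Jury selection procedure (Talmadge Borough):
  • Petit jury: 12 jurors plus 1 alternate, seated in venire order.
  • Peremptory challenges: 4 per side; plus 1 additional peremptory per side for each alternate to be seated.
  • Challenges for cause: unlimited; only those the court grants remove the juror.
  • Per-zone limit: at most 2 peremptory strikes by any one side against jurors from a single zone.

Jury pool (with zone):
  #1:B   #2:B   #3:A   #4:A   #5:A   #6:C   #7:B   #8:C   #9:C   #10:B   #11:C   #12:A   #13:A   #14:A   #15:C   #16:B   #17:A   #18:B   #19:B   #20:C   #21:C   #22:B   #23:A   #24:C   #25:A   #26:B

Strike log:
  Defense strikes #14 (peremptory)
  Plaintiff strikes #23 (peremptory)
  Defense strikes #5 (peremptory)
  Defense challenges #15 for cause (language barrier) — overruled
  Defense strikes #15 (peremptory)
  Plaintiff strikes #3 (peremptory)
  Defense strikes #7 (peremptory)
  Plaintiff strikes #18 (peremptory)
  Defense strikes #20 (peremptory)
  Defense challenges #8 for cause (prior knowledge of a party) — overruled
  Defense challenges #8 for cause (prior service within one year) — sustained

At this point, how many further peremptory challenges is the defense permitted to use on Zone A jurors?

0

Defense peremptories so far: #14, #5, #15, #7, #20 — 5 of 5 used, 0 left overall.
Against Zone A: #14, #5 — 2 used; per-zone cap 2 leaves 0.
Binding limit: min(0, 0) = 0.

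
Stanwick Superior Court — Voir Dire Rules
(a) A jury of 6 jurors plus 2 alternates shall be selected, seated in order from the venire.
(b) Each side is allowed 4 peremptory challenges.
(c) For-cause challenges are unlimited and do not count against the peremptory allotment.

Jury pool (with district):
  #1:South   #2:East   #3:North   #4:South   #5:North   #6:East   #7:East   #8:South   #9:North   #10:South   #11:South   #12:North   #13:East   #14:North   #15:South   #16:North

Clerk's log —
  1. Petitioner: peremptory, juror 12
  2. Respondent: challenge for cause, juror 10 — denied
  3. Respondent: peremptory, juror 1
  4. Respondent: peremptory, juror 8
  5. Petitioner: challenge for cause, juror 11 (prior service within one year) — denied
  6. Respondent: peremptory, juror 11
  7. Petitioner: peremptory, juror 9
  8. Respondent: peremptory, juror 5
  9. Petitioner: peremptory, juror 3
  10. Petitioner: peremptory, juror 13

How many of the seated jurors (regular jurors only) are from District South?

2

Removed: #1, #3, #5, #8, #9, #11, #12, #13.
Seated jurors 1–6: #2, #4, #6, #7, #10, #14 (alternates #15, #16 not counted).
Of those, in District South: #4, #10 → 2.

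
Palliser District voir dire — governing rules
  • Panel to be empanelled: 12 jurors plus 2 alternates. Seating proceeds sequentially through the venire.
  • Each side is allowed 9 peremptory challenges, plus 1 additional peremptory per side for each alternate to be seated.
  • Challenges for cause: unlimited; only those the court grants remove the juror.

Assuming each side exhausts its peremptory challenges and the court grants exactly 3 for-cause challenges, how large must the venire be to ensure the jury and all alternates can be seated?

Seats to fill: 12 + 2 alternates = 14.
Peremptories: 9 + 1×2 = 11 per side × 2 sides = 22.
For-cause removals: 3.
Minimum venire: 14 + 22 + 3 = 39.

39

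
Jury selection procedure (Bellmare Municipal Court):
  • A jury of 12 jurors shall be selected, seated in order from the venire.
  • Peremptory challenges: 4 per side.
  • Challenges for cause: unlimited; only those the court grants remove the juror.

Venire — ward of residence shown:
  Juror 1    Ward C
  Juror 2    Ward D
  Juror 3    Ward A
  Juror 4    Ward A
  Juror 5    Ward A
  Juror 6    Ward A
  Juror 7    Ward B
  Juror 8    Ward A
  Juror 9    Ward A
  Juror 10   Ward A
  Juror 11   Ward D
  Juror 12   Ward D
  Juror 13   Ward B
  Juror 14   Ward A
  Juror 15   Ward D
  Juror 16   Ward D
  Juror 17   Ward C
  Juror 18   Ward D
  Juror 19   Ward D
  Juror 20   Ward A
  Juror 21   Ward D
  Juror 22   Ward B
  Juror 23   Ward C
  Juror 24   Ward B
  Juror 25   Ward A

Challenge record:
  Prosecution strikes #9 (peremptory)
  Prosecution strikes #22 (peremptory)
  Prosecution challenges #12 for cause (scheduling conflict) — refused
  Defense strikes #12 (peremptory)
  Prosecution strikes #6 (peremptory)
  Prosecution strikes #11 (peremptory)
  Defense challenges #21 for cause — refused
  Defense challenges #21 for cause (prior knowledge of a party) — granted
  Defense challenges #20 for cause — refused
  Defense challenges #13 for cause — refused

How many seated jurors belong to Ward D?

3

Removed: #6, #9, #11, #12, #21, #22.
Seated jurors 1–12: #1, #2, #3, #4, #5, #7, #8, #10, #13, #14, #15, #16.
Of those, in Ward D: #2, #15, #16 → 3.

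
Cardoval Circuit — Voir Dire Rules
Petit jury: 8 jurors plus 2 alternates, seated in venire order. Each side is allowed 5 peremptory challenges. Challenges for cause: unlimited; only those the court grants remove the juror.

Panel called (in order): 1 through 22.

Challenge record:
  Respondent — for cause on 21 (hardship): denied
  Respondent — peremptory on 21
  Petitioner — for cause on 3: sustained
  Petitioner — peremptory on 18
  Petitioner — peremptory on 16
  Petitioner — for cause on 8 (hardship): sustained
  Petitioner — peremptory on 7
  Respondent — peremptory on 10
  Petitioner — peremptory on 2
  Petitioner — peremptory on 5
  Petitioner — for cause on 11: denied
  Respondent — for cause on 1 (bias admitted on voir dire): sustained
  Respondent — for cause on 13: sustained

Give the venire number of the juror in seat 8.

Removed: #1, #2, #3, #5, #7, #8, #10, #13, #16, #18, #21. (#11 stays — for-cause denied.)
Filling seats in venire order through position 8: #4, #6, #9, #11, #12, #14, #15, #17.
So seat 8 is #17.

17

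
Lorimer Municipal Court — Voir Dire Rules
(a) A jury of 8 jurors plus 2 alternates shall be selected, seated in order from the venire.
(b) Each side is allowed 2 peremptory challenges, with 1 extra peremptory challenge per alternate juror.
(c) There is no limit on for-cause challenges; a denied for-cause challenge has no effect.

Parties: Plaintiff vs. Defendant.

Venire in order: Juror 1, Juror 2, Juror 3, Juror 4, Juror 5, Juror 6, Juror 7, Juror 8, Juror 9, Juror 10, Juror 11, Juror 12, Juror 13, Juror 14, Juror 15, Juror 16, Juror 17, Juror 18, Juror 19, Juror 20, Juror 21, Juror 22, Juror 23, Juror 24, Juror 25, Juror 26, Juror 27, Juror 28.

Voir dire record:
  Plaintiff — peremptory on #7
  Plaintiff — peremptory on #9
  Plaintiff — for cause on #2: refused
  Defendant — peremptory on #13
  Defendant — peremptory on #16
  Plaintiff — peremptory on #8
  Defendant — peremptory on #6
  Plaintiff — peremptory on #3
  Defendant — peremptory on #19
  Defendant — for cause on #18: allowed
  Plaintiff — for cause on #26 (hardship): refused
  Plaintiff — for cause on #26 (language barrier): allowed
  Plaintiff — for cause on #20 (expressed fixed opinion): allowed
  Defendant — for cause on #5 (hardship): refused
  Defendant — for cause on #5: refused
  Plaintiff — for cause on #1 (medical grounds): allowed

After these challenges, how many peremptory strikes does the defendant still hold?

Defendant allotment: 2 base + 1 × 2 alternates = 4.
Defendant peremptories used: #13, #16, #6, #19 — 4 (for-cause on #18, #5, #5 don't count).
Remaining: 4 − 4 = 0.

0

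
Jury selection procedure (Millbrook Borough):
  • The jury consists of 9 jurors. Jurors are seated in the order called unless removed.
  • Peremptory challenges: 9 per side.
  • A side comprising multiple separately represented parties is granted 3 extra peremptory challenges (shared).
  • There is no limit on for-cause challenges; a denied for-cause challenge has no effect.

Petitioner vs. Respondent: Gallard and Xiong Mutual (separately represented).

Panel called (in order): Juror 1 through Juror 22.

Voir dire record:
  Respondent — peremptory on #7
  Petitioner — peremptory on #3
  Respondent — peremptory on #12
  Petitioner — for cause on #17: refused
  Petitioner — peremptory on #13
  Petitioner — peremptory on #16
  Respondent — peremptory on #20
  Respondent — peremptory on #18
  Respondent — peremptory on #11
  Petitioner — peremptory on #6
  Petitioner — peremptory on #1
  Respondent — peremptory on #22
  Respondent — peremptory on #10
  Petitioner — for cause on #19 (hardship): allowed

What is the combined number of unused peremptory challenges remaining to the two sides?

9

Petitioner allotment: 9. Respondent allotment: 9 base + 3 multi-party = 12.
Petitioner peremptories used: #3, #13, #16, #6, #1 — 5 (for-cause on #17, #19 don't count).
Respondent peremptories used: #7, #12, #20, #18, #11, #22, #10 — 7.
Remaining: (9 − 5) + (12 − 7) = 9.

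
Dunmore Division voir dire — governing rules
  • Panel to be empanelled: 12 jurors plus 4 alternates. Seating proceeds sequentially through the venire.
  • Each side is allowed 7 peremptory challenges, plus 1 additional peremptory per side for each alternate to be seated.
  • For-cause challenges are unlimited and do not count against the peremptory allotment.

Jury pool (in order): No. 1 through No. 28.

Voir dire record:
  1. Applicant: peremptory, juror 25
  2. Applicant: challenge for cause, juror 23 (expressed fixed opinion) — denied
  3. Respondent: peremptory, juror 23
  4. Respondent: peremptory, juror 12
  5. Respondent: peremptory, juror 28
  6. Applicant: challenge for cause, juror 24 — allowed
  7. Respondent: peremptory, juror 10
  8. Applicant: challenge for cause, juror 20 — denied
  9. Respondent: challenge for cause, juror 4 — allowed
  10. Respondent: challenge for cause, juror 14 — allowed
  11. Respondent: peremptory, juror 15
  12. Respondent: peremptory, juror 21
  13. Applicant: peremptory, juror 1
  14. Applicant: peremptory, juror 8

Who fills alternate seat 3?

26

Removed: #1, #4, #8, #10, #12, #14, #15, #21, #23, #24, #25, #28. (#20 stays — for-cause denied.)
Seating in order: seats 1–12 → #2, #3, #5, #6, #7, #9, #11, #13, #16, #17, #18, #19; alternates → #20, #22, #26, #27.
So alternate 3 is #26.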